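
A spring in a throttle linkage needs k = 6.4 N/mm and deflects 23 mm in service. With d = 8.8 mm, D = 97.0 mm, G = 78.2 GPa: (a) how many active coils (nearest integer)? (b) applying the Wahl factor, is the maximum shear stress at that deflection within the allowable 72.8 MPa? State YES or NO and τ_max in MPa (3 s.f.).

N_a = Gd⁴/(8D³k) = (78.2×10³)(8.8⁴)/(8·97.0³·6.4) = 10.04 → N_a = 10
Actual rate k = Gd⁴/(8D³·10) = 6.4229 N/mm
Working load F = kδ = 6.4229·23 = 147.73 N
C = 97.0/8.8 = 11.0227; K_W = (4C−1)/(4C−4)+0.615/C = 1.1306
τ_max = K_W·8FD/(πd³) = 1.1306·53.546 = 60.54 MPa
τ_max ≤ 72.8 MPa → acceptable

(a) 10 coils; (b) YES, τ_max = 60.5 MPa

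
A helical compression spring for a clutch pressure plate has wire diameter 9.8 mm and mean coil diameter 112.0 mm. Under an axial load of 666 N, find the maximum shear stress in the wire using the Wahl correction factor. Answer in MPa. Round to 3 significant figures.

227 MPa

Spring index C = D/d = 112.0/9.8 = 11.4286
K_W = (4C−1)/(4C−4) + 0.615/C = 44.714/41.714 + 0.0538 = 1.1257
τ₀ = 8FD/(πd³) = 8·666·112.0/(π·9.8³) = 596736/2956.8 = 201.82 MPa
τ_max = K·τ₀ = 1.1257 × 201.82 = 227.19 MPa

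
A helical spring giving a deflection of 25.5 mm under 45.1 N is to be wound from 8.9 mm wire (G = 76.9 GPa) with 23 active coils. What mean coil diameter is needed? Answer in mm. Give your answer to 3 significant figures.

114 mm

Required rate k = F/δ = 45.1/25.5 = 1.7686 N/mm
D = (Gd⁴/(8N_a·k))^(1/3) = (76.9×10³·8.9⁴/(8·23·1.7686))^(1/3)
  = (1.48263e+06)^(1/3) = 114.0278 mm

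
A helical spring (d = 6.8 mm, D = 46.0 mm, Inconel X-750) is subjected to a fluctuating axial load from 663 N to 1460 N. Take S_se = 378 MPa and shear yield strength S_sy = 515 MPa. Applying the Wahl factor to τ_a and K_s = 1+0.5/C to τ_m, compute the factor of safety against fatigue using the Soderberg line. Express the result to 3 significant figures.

0.767

C = D/d = 46.0/6.8 = 6.7647; K_W = (4C−1)/(4C−4)+0.615/C = 1.2210; K_s = 1+0.5/C = 1.0739
F_a = (F_max−F_min)/2 = 398.5 N; F_m = (F_max+F_min)/2 = 1061.5 N
τ_a = K_W·8F_aD/(πd³) = 1.2210 × 148.46 = 181.27 MPa
τ_m = K_s·8F_mD/(πd³) = 1.0739 × 395.45 = 424.68 MPa
Soderberg: 1/n_f = τ_a/S_se + τ_m/S_sy = 181.27/378 + 424.68/515 = 0.47954 + 0.82462 = 1.3042
n_f = 1/1.3042 = 0.7668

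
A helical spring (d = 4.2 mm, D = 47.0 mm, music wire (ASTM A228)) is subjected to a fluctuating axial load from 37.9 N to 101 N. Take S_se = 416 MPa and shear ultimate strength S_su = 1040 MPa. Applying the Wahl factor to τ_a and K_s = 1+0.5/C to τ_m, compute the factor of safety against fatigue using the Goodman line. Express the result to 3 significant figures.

C = D/d = 47.0/4.2 = 11.1905; K_W = (4C−1)/(4C−4)+0.615/C = 1.1286; K_s = 1+0.5/C = 1.0447
F_a = (F_max−F_min)/2 = 31.55 N; F_m = (F_max+F_min)/2 = 69.45 N
τ_a = K_W·8F_aD/(πd³) = 1.1286 × 50.967 = 57.519 MPa
τ_m = K_s·8F_mD/(πd³) = 1.0447 × 112.19 = 117.2 MPa
Goodman: 1/n_f = τ_a/S_se + τ_m/S_su = 57.519/416 + 117.2/1040 = 0.13827 + 0.11270 = 0.25096
n_f = 1/0.25096 = 3.985

3.98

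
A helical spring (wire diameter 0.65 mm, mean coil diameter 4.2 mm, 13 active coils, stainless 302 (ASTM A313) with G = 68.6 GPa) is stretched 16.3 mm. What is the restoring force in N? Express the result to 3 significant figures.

k = Gd⁴/(8D³N_a) = (68.6×10³)(0.65⁴)/(8·4.2³·13) = 1.5893 N/mm
F = k·δ = 1.5893 × 16.3 = 25.905 N

25.9 N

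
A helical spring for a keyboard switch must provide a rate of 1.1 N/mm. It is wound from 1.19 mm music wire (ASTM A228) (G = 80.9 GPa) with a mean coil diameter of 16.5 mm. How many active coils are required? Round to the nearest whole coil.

N_a = Gd⁴/(8D³k) = (80.9×10³ × 1.19⁴)/(8 × 16.5³ × 1.1)
    = 162232 / 39530.7 = 4.104 → 4 coils

4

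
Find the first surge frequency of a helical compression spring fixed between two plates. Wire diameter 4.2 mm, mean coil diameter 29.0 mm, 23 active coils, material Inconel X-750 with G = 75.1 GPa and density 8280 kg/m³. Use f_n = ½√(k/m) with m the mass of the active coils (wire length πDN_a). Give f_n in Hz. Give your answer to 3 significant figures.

73.6 Hz

k = Gd⁴/(8D³N_a) = (75.1×10³)(4.2⁴)/(8·29.0³·23) = 5.2075 N/mm = 5207.5 N/m
Wire length L = πDN_a = π·29.0·23 = 2095.4 mm
m = ρ·(πd²/4)·L = 8280 × 13.854×10⁻⁶ m² × 2.0954 m = 0.24038 kg
f_n = ½√(k/m) = 0.5·√(5207.5/0.24038) = 0.5·√(21664) = 73.593 Hz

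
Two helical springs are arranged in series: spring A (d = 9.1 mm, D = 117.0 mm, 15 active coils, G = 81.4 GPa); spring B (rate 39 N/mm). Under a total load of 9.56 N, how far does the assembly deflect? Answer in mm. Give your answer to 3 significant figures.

3.54 mm

k_A = Gd⁴/(8D³N_a) = (81.4×10³)(9.1⁴)/(8·117.0³·15) = 2.9044 N/mm
Series: 1/k_eq = 1/2.9044 + 1/39 = 0.36995; k_eq = 2.7031 N/mm
δ = F/k_eq = 9.56/2.7031 = 3.5367 mm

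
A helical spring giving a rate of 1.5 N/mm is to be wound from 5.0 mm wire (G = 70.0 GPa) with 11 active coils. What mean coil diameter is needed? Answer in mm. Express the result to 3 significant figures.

D = (Gd⁴/(8N_a·k))^(1/3) = (70.0×10³·5.0⁴/(8·11·1.5))^(1/3)
  = (331439)^(1/3) = 69.2046 mm

69.2 mm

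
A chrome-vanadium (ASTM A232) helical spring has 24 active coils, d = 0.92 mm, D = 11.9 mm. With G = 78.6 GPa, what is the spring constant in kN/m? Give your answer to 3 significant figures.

k = Gd⁴/(8D³N_a) = (78.6×10³ × 0.92⁴) / (8 × 11.9³ × 24)
  = 56308.5 / 323551 = 0.17403 N/mm

0.174 kN/m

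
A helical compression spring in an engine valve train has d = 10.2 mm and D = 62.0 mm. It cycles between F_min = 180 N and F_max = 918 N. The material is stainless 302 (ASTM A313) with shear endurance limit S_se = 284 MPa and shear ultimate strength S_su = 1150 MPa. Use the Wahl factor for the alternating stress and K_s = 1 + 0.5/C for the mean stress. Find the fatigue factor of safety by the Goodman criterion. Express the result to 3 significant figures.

3.14

C = D/d = 62.0/10.2 = 6.0784; K_W = (4C−1)/(4C−4)+0.615/C = 1.2489; K_s = 1+0.5/C = 1.0823
F_a = (F_max−F_min)/2 = 369 N; F_m = (F_max+F_min)/2 = 549 N
τ_a = K_W·8F_aD/(πd³) = 1.2489 × 54.898 = 68.56 MPa
τ_m = K_s·8F_mD/(πd³) = 1.0823 × 81.678 = 88.396 MPa
Goodman: 1/n_f = τ_a/S_se + τ_m/S_su = 68.56/284 + 88.396/1150 = 0.24141 + 0.07687 = 0.31828
n_f = 1/0.31828 = 3.142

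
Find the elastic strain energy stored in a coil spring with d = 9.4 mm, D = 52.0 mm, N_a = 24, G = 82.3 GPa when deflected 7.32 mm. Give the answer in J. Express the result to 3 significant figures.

k = Gd⁴/(8D³N_a) = (82.3×10³)(9.4⁴)/(8·52.0³·24) = 23.801 N/mm
U = ½kδ² = 0.5 × 23.801 × 7.32² = 637.66 N·mm = 0.63766 J

0.638 J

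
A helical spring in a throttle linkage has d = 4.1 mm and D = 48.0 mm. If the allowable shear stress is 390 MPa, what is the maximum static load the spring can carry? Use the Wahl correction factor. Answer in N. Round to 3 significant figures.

C = D/d = 48.0/4.1 = 11.7073
K_W = (4C−1)/(4C−4) + 0.615/C = 45.829/42.829 + 0.0525 = 1.1226
τ_max = K·8FD/(πd³) → F_max = τ_allow·πd³/(8DK)
F_max = 390·π·4.1³/(8·48.0·1.1226) = 84443/431.07 = 195.89 N

196 N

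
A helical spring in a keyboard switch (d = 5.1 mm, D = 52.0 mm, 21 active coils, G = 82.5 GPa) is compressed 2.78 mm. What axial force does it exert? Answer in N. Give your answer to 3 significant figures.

k = Gd⁴/(8D³N_a) = (82.5×10³)(5.1⁴)/(8·52.0³·21) = 2.3627 N/mm
F = k·δ = 2.3627 × 2.78 = 6.5684 N

6.57 N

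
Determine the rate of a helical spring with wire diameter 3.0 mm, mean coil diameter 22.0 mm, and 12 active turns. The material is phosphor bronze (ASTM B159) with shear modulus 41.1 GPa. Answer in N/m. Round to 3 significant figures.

3260 N/m

k = Gd⁴/(8D³N_a) = (41.1×10³ × 3.0⁴) / (8 × 22.0³ × 12)
  = 3.3291e+06 / 1.02221e+06 = 3.2568 N/mm = 3256.8 N/m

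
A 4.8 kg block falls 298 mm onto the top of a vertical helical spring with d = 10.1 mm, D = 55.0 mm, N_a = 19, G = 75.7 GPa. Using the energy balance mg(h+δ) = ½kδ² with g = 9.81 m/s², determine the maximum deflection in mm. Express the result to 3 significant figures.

k = Gd⁴/(8D³N_a) = (75.7×10³)(10.1⁴)/(8·55.0³·19) = 31.149 N/mm
W = mg = 4.8 × 9.81 = 47.088 N
½kδ² − Wδ − Wh = 0 → δ = (W + √(W² + 2kWh))/k
δ = (47.088 + √(2217.3 + 874191))/31.149 = (47.088 + 936.17)/31.149 = 31.566 mm

31.6 mm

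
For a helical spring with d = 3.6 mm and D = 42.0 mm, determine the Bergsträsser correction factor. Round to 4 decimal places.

1.1145

C = D/d = 42.0/3.6 = 11.6667
K_B = (4C+2)/(4C−3) = 48.667/43.667 = 1.1145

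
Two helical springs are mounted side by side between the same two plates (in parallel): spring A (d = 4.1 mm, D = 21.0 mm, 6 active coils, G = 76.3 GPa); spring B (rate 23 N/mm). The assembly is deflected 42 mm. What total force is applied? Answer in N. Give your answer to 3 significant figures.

k_A = Gd⁴/(8D³N_a) = (76.3×10³)(4.1⁴)/(8·21.0³·6) = 48.502 N/mm
Parallel: k_eq = 48.502 + 23 = 71.502 N/mm
F = k_eq·δ = 71.502·42 = 3003.1 N

3000 N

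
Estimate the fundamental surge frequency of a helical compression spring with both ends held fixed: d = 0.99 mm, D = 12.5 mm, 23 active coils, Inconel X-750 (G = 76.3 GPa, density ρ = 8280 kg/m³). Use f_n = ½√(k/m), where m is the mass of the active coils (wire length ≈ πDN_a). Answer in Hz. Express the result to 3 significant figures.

94.1 Hz

k = Gd⁴/(8D³N_a) = (76.3×10³)(0.99⁴)/(8·12.5³·23) = 0.20395 N/mm = 203.95 N/m
Wire length L = πDN_a = π·12.5·23 = 903.21 mm
m = ρ·(πd²/4)·L = 8280 × 0.76977×10⁻⁶ m² × 0.90321 m = 0.0057568 kg
f_n = ½√(k/m) = 0.5·√(203.95/0.0057568) = 0.5·√(35427) = 94.111 Hz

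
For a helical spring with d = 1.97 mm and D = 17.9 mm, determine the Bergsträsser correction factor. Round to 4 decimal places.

C = D/d = 17.9/1.97 = 9.0863
K_B = (4C+2)/(4C−3) = 38.345/33.345 = 1.1499

1.1499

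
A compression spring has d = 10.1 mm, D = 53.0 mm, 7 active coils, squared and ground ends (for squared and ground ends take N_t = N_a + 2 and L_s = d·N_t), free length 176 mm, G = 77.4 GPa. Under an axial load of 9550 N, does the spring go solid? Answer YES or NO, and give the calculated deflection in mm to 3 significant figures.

YES, δ = 98.9 mm

k = Gd⁴/(8D³N_a) = (77.4×10³)(10.1⁴)/(8·53.0³·7) = 96.607 N/mm
N_t = 9; L_s = 10.1·9 = 90.9 mm; δ_solid = L₀ − L_s = 176 − 90.9 = 85.1 mm
δ = F/k = 9550/96.607 = 98.854 mm
δ ≥ δ_solid → spring goes solid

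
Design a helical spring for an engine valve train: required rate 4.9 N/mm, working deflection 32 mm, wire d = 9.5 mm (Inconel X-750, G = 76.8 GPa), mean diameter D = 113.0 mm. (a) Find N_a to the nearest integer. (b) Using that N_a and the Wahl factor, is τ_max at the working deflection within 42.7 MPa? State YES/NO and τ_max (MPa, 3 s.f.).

N_a = Gd⁴/(8D³k) = (76.8×10³)(9.5⁴)/(8·113.0³·4.9) = 11.06 → N_a = 11
Actual rate k = Gd⁴/(8D³·11) = 4.9265 N/mm
Working load F = kδ = 4.9265·32 = 157.65 N
C = 113.0/9.5 = 11.8947; K_W = (4C−1)/(4C−4)+0.615/C = 1.1205
τ_max = K_W·8FD/(πd³) = 1.1205·52.91 = 59.288 MPa
τ_max > 42.7 MPa → exceeds allowable

(a) 11 coils; (b) NO, τ_max = 59.3 MPa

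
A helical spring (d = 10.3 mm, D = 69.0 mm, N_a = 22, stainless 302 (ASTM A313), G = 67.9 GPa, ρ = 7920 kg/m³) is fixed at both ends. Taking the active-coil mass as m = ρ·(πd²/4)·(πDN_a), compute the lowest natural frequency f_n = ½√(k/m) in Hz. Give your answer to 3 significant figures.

k = Gd⁴/(8D³N_a) = (67.9×10³)(10.3⁴)/(8·69.0³·22) = 13.218 N/mm = 13218 N/m
Wire length L = πDN_a = π·69.0·22 = 4768.9 mm
m = ρ·(πd²/4)·L = 7920 × 83.323×10⁻⁶ m² × 4.7689 m = 3.1471 kg
f_n = ½√(k/m) = 0.5·√(13218/3.1471) = 0.5·√(4200) = 32.404 Hz

32.4 Hz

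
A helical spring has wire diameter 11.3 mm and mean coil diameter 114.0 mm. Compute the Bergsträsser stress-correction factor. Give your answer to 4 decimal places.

C = D/d = 114.0/11.3 = 10.0885
K_B = (4C+2)/(4C−3) = 42.354/37.354 = 1.1339

1.1339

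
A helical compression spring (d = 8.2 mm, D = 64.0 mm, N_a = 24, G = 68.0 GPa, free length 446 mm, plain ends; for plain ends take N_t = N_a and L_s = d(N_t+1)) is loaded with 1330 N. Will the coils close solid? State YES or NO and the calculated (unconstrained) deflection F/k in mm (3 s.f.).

NO, δ = 218 mm

k = Gd⁴/(8D³N_a) = (68.0×10³)(8.2⁴)/(8·64.0³·24) = 6.1083 N/mm
N_t = 24; L_s = 8.2·25 = 205 mm; δ_solid = L₀ − L_s = 446 − 205 = 241 mm
δ = F/k = 1330/6.1083 = 217.74 mm
δ < δ_solid → spring does not go solid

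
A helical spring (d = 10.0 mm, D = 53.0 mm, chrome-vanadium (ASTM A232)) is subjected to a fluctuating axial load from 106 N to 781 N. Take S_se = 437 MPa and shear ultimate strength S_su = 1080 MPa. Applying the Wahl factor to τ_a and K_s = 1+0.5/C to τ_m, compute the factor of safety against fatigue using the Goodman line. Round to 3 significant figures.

5.12

C = D/d = 53.0/10.0 = 5.3000; K_W = (4C−1)/(4C−4)+0.615/C = 1.2905; K_s = 1+0.5/C = 1.0943
F_a = (F_max−F_min)/2 = 337.5 N; F_m = (F_max+F_min)/2 = 443.5 N
τ_a = K_W·8F_aD/(πd³) = 1.2905 × 45.55 = 58.78 MPa
τ_m = K_s·8F_mD/(πd³) = 1.0943 × 59.856 = 65.503 MPa
Goodman: 1/n_f = τ_a/S_se + τ_m/S_su = 58.78/437 + 65.503/1080 = 0.13451 + 0.06065 = 0.19516
n_f = 1/0.19516 = 5.124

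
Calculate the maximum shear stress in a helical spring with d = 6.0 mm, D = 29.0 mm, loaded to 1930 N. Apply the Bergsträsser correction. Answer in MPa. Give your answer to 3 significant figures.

862 MPa

Spring index C = D/d = 29.0/6.0 = 4.8333
K_B = (4C+2)/(4C−3) = 21.333/16.333 = 1.3061
τ₀ = 8FD/(πd³) = 8·1930·29.0/(π·6.0³) = 447760/678.58 = 659.84 MPa
τ_max = K·τ₀ = 1.3061 × 659.84 = 861.84 MPa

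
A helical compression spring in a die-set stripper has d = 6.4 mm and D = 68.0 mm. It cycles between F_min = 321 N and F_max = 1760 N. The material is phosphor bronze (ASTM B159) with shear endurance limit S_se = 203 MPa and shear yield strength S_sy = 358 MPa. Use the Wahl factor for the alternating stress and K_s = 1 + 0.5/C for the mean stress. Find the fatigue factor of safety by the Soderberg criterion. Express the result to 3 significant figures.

0.214

C = D/d = 68.0/6.4 = 10.6250; K_W = (4C−1)/(4C−4)+0.615/C = 1.1358; K_s = 1+0.5/C = 1.0471
F_a = (F_max−F_min)/2 = 719.5 N; F_m = (F_max+F_min)/2 = 1040.5 N
τ_a = K_W·8F_aD/(πd³) = 1.1358 × 475.27 = 539.81 MPa
τ_m = K_s·8F_mD/(πd³) = 1.0471 × 687.31 = 719.65 MPa
Soderberg: 1/n_f = τ_a/S_se + τ_m/S_sy = 539.81/203 + 719.65/358 = 2.65918 + 2.01020 = 4.6694
n_f = 1/4.6694 = 0.2142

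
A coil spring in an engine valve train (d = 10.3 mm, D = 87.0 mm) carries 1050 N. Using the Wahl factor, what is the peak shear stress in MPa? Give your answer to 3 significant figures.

Spring index C = D/d = 87.0/10.3 = 8.4466
K_W = (4C−1)/(4C−4) + 0.615/C = 32.786/29.786 + 0.0728 = 1.1735
τ₀ = 8FD/(πd³) = 8·1050·87.0/(π·10.3³) = 730800/3432.9 = 212.88 MPa
τ_max = K·τ₀ = 1.1735 × 212.88 = 249.82 MPa

250 MPa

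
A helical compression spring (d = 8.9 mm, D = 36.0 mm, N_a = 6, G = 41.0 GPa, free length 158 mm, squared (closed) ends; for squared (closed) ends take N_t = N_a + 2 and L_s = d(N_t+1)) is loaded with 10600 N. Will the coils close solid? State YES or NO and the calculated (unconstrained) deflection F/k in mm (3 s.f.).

k = Gd⁴/(8D³N_a) = (41.0×10³)(8.9⁴)/(8·36.0³·6) = 114.87 N/mm
N_t = 8; L_s = 8.9·9 = 80.1 mm; δ_solid = L₀ − L_s = 158 − 80.1 = 77.9 mm
δ = F/k = 10600/114.87 = 92.281 mm
δ ≥ δ_solid → spring goes solid

YES, δ = 92.3 mm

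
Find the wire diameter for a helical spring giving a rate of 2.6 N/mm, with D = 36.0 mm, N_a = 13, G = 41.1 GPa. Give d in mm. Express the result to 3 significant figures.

4.19 mm

d = (8D³N_a·k / G)^(1/4) = (8·36.0³·13·2.6 / (41.1×10³))^0.25
  = (306.95)^0.25 = 4.1857 mm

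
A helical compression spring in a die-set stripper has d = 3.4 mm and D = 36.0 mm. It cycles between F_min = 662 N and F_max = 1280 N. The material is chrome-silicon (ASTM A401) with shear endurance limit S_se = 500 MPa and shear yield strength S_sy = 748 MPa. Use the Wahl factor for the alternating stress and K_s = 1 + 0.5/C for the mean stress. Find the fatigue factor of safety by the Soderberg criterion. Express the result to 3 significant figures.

C = D/d = 36.0/3.4 = 10.5882; K_W = (4C−1)/(4C−4)+0.615/C = 1.1363; K_s = 1+0.5/C = 1.0472
F_a = (F_max−F_min)/2 = 309 N; F_m = (F_max+F_min)/2 = 971 N
τ_a = K_W·8F_aD/(πd³) = 1.1363 × 720.72 = 818.95 MPa
τ_m = K_s·8F_mD/(πd³) = 1.0472 × 2264.8 = 2371.7 MPa
Soderberg: 1/n_f = τ_a/S_se + τ_m/S_sy = 818.95/500 + 2371.7/748 = 1.63791 + 3.17075 = 4.8087
n_f = 1/4.8087 = 0.208

0.208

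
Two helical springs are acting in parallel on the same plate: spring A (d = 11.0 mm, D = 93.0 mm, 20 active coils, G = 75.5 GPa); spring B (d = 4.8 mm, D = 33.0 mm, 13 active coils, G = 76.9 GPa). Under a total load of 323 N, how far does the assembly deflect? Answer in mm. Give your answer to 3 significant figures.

16.6 mm

k_A = Gd⁴/(8D³N_a) = (75.5×10³)(11.0⁴)/(8·93.0³·20) = 8.5891 N/mm
k_B = Gd⁴/(8D³N_a) = (76.9×10³)(4.8⁴)/(8·33.0³·13) = 10.922 N/mm
Parallel: k_eq = 8.5891 + 10.922 = 19.511 N/mm
δ = F/k_eq = 323/19.511 = 16.554 mm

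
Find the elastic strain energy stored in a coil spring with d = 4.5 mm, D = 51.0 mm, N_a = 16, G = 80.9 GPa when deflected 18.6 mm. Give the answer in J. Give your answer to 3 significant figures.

0.338 J

k = Gd⁴/(8D³N_a) = (80.9×10³)(4.5⁴)/(8·51.0³·16) = 1.9538 N/mm
U = ½kδ² = 0.5 × 1.9538 × 18.6² = 337.97 N·mm = 0.33797 J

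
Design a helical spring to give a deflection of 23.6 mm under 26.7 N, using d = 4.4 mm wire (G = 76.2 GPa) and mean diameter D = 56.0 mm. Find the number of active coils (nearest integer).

18

Required rate k = F/δ = 26.7/23.6 = 1.1314 N/mm
N_a = Gd⁴/(8D³k) = (76.2×10³ × 4.4⁴)/(8 × 56.0³ × 1.1314)
    = 2.85605e+07 / 1.58947e+06 = 17.97 → 18 coils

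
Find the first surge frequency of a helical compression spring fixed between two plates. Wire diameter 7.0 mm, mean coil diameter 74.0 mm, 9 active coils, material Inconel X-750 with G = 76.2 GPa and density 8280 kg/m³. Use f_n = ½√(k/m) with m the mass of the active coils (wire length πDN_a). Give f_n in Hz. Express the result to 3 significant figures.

k = Gd⁴/(8D³N_a) = (76.2×10³)(7.0⁴)/(8·74.0³·9) = 6.2707 N/mm = 6270.7 N/m
Wire length L = πDN_a = π·74.0·9 = 2092.3 mm
m = ρ·(πd²/4)·L = 8280 × 38.485×10⁻⁶ m² × 2.0923 m = 0.66672 kg
f_n = ½√(k/m) = 0.5·√(6270.7/0.66672) = 0.5·√(9405.4) = 48.491 Hz

48.5 Hz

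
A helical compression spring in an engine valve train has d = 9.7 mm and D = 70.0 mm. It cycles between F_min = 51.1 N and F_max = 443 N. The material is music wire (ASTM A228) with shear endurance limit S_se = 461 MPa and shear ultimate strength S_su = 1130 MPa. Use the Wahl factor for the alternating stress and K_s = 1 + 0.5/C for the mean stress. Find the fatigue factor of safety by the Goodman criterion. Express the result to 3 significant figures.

6.86

C = D/d = 70.0/9.7 = 7.2165; K_W = (4C−1)/(4C−4)+0.615/C = 1.2059; K_s = 1+0.5/C = 1.0693
F_a = (F_max−F_min)/2 = 195.95 N; F_m = (F_max+F_min)/2 = 247.05 N
τ_a = K_W·8F_aD/(πd³) = 1.2059 × 38.271 = 46.15 MPa
τ_m = K_s·8F_mD/(πd³) = 1.0693 × 48.251 = 51.594 MPa
Goodman: 1/n_f = τ_a/S_se + τ_m/S_su = 46.15/461 + 51.594/1130 = 0.10011 + 0.04566 = 0.14577
n_f = 1/0.14577 = 6.86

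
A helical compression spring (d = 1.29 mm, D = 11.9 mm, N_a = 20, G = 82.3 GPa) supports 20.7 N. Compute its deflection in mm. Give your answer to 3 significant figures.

24.5 mm

k = Gd⁴/(8D³N_a) = (82.3×10³)(1.29⁴)/(8·11.9³·20) = 0.84527 N/mm
δ = F/k = 20.7 / 0.84527 = 24.489 mm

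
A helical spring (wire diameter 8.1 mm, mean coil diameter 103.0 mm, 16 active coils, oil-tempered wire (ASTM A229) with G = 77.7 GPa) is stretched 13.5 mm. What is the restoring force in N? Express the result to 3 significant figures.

32.3 N

k = Gd⁴/(8D³N_a) = (77.7×10³)(8.1⁴)/(8·103.0³·16) = 2.3913 N/mm
F = k·δ = 2.3913 × 13.5 = 32.283 N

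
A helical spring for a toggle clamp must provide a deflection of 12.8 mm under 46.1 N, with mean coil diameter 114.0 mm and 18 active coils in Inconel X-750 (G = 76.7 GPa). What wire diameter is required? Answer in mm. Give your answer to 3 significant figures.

10.0 mm

Required rate k = F/δ = 46.1/12.8 = 3.6016 N/mm
d = (8D³N_a·k / G)^(1/4) = (8·114.0³·18·3.6016 / (76.7×10³))^0.25
  = (10018)^0.25 = 10.0044 mm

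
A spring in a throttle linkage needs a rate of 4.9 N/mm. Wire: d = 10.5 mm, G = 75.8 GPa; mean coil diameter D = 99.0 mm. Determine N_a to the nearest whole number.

24

N_a = Gd⁴/(8D³k) = (75.8×10³ × 10.5⁴)/(8 × 99.0³ × 4.9)
    = 9.21354e+08 / 3.80357e+07 = 24.22 → 24 coils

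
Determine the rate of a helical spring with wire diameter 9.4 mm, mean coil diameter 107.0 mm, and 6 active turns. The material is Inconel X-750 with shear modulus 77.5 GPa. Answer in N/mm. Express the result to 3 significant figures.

k = Gd⁴/(8D³N_a) = (77.5×10³ × 9.4⁴) / (8 × 107.0³ × 6)
  = 6.0508e+08 / 5.88021e+07 = 10.29 N/mm

10.3 N/mm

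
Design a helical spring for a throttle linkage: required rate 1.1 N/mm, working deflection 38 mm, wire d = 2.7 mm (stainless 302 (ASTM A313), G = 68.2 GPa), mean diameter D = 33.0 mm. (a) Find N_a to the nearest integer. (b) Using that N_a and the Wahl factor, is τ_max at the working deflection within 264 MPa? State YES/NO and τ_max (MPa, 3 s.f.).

(a) 11 coils; (b) YES, τ_max = 208 MPa

N_a = Gd⁴/(8D³k) = (68.2×10³)(2.7⁴)/(8·33.0³·1.1) = 11.46 → N_a = 11
Actual rate k = Gd⁴/(8D³·11) = 1.1461 N/mm
Working load F = kδ = 1.1461·38 = 43.551 N
C = 33.0/2.7 = 12.2222; K_W = (4C−1)/(4C−4)+0.615/C = 1.1171
τ_max = K_W·8FD/(πd³) = 1.1171·185.94 = 207.72 MPa
τ_max ≤ 264 MPa → acceptable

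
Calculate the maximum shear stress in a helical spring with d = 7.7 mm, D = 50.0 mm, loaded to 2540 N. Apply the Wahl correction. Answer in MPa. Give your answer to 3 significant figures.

872 MPa

Spring index C = D/d = 50.0/7.7 = 6.4935
K_W = (4C−1)/(4C−4) + 0.615/C = 24.974/21.974 + 0.0947 = 1.2312
τ₀ = 8FD/(πd³) = 8·2540·50.0/(π·7.7³) = 1.016e+06/1434.2 = 708.39 MPa
τ_max = K·τ₀ = 1.2312 × 708.39 = 872.19 MPa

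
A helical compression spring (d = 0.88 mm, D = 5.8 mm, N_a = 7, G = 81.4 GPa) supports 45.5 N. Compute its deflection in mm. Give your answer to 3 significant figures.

k = Gd⁴/(8D³N_a) = (81.4×10³)(0.88⁴)/(8·5.8³·7) = 4.4677 N/mm
δ = F/k = 45.5 / 4.4677 = 10.184 mm

10.2 mm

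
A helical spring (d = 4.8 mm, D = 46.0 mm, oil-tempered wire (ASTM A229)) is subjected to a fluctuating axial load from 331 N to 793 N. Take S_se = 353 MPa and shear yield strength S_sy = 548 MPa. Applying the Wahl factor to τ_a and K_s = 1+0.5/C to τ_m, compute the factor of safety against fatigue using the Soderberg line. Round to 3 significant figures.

C = D/d = 46.0/4.8 = 9.5833; K_W = (4C−1)/(4C−4)+0.615/C = 1.1516; K_s = 1+0.5/C = 1.0522
F_a = (F_max−F_min)/2 = 231 N; F_m = (F_max+F_min)/2 = 562 N
τ_a = K_W·8F_aD/(πd³) = 1.1516 × 244.67 = 281.75 MPa
τ_m = K_s·8F_mD/(πd³) = 1.0522 × 595.27 = 626.32 MPa
Soderberg: 1/n_f = τ_a/S_se + τ_m/S_sy = 281.75/353 + 626.32/548 = 0.79817 + 1.14292 = 1.9411
n_f = 1/1.9411 = 0.5152

0.515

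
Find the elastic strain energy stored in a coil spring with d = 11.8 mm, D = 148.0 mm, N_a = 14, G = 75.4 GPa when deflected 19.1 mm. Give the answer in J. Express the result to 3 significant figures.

0.734 J

k = Gd⁴/(8D³N_a) = (75.4×10³)(11.8⁴)/(8·148.0³·14) = 4.0262 N/mm
U = ½kδ² = 0.5 × 4.0262 × 19.1² = 734.4 N·mm = 0.7344 J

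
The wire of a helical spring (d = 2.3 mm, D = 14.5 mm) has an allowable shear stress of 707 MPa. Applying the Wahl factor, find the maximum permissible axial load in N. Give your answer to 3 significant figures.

188 N

C = D/d = 14.5/2.3 = 6.3043
K_W = (4C−1)/(4C−4) + 0.615/C = 24.217/21.217 + 0.0976 = 1.2389
τ_max = K·8FD/(πd³) → F_max = τ_allow·πd³/(8DK)
F_max = 707·π·2.3³/(8·14.5·1.2389) = 27024/143.72 = 188.04 N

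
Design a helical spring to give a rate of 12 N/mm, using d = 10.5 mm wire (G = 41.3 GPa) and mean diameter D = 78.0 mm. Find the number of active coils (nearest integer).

11

N_a = Gd⁴/(8D³k) = (41.3×10³ × 10.5⁴)/(8 × 78.0³ × 12)
    = 5.02004e+08 / 4.5557e+07 = 11.02 → 11 coils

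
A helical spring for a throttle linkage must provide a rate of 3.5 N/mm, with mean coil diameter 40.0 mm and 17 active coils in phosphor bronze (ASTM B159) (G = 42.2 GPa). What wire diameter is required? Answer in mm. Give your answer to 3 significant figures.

d = (8D³N_a·k / G)^(1/4) = (8·40.0³·17·3.5 / (42.2×10³))^0.25
  = (721.9)^0.25 = 5.1834 mm

5.18 mm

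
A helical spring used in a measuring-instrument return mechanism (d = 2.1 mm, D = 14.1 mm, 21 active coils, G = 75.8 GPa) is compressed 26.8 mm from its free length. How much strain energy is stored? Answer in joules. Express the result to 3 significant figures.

k = Gd⁴/(8D³N_a) = (75.8×10³)(2.1⁴)/(8·14.1³·21) = 3.1303 N/mm
U = ½kδ² = 0.5 × 3.1303 × 26.8² = 1124.1 N·mm = 1.1241 J

1.12 J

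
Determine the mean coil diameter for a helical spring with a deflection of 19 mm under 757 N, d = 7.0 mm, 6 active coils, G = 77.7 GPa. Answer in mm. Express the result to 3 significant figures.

46.0 mm

Required rate k = F/δ = 757/19 = 39.842 N/mm
D = (Gd⁴/(8N_a·k))^(1/3) = (77.7×10³·7.0⁴/(8·6·39.842))^(1/3)
  = (97550.5)^(1/3) = 46.0338 mm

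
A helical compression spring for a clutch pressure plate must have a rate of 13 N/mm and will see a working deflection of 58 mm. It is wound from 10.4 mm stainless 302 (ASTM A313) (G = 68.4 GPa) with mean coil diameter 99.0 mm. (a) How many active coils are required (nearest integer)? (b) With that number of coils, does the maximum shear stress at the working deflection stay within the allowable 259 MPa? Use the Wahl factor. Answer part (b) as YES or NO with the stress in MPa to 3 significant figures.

(a) 8 coils; (b) YES, τ_max = 193 MPa

N_a = Gd⁴/(8D³k) = (68.4×10³)(10.4⁴)/(8·99.0³·13) = 7.93 → N_a = 8
Actual rate k = Gd⁴/(8D³·8) = 12.886 N/mm
Working load F = kδ = 12.886·58 = 747.36 N
C = 99.0/10.4 = 9.5192; K_W = (4C−1)/(4C−4)+0.615/C = 1.1526
τ_max = K_W·8FD/(πd³) = 1.1526·167.5 = 193.06 MPa
τ_max ≤ 259 MPa → acceptable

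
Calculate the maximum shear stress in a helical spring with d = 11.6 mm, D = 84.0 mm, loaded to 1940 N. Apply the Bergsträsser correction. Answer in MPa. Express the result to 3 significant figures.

317 MPa

Spring index C = D/d = 84.0/11.6 = 7.2414
K_B = (4C+2)/(4C−3) = 30.966/25.966 = 1.1926
τ₀ = 8FD/(πd³) = 8·1940·84.0/(π·11.6³) = 1.30368e+06/4903.7 = 265.86 MPa
τ_max = K·τ₀ = 1.1926 × 265.86 = 317.05 MPa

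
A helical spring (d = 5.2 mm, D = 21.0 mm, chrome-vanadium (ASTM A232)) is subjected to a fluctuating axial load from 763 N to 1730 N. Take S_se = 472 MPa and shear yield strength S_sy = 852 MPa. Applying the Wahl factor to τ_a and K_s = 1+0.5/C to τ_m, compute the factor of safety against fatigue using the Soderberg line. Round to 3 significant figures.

C = D/d = 21.0/5.2 = 4.0385; K_W = (4C−1)/(4C−4)+0.615/C = 1.3991; K_s = 1+0.5/C = 1.1238
F_a = (F_max−F_min)/2 = 483.5 N; F_m = (F_max+F_min)/2 = 1246.5 N
τ_a = K_W·8F_aD/(πd³) = 1.3991 × 183.88 = 257.28 MPa
τ_m = K_s·8F_mD/(πd³) = 1.1238 × 474.07 = 532.76 MPa
Soderberg: 1/n_f = τ_a/S_se + τ_m/S_sy = 257.28/472 + 532.76/852 = 0.54508 + 0.62531 = 1.1704
n_f = 1/1.1704 = 0.8544

0.854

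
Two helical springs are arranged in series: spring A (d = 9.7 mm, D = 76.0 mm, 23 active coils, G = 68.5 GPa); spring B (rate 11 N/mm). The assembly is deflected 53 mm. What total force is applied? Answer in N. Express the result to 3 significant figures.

k_A = Gd⁴/(8D³N_a) = (68.5×10³)(9.7⁴)/(8·76.0³·23) = 7.5079 N/mm
Series: 1/k_eq = 1/7.5079 + 1/11 = 0.2241; k_eq = 4.4623 N/mm
F = k_eq·δ = 4.4623·53 = 236.5 N

236 N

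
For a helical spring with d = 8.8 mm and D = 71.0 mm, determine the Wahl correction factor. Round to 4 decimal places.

C = D/d = 71.0/8.8 = 8.0682
K_W = (4C−1)/(4C−4) + 0.615/C = 31.273/28.273 + 0.0762 = 1.1823

1.1823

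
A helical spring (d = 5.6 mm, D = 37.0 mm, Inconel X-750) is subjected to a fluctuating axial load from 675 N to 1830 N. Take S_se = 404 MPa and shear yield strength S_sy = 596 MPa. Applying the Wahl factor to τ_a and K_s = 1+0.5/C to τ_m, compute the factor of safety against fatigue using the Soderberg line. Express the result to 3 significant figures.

0.464

C = D/d = 37.0/5.6 = 6.6071; K_W = (4C−1)/(4C−4)+0.615/C = 1.2268; K_s = 1+0.5/C = 1.0757
F_a = (F_max−F_min)/2 = 577.5 N; F_m = (F_max+F_min)/2 = 1252.5 N
τ_a = K_W·8F_aD/(πd³) = 1.2268 × 309.83 = 380.12 MPa
τ_m = K_s·8F_mD/(πd³) = 1.0757 × 671.98 = 722.83 MPa
Soderberg: 1/n_f = τ_a/S_se + τ_m/S_sy = 380.12/404 + 722.83/596 = 0.94088 + 1.21280 = 2.1537
n_f = 1/2.1537 = 0.4643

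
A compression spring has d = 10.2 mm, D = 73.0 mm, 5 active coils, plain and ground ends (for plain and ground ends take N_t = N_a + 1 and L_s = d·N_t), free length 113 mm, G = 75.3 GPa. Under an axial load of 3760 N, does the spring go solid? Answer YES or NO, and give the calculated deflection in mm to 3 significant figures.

k = Gd⁴/(8D³N_a) = (75.3×10³)(10.2⁴)/(8·73.0³·5) = 52.38 N/mm
N_t = 6; L_s = 10.2·6 = 61.2 mm; δ_solid = L₀ − L_s = 113 − 61.2 = 51.8 mm
δ = F/k = 3760/52.38 = 71.783 mm
δ ≥ δ_solid → spring goes solid

YES, δ = 71.8 mm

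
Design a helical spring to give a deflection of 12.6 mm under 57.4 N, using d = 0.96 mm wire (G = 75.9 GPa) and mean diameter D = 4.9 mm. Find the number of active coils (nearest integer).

15

Required rate k = F/δ = 57.4/12.6 = 4.5556 N/mm
N_a = Gd⁴/(8D³k) = (75.9×10³ × 0.96⁴)/(8 × 4.9³ × 4.5556)
    = 64465.4 / 4287.65 = 15.04 → 15 coils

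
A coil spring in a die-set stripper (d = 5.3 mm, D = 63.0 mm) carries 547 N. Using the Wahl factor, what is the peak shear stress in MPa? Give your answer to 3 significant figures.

661 MPa

Spring index C = D/d = 63.0/5.3 = 11.8868
K_W = (4C−1)/(4C−4) + 0.615/C = 46.547/43.547 + 0.0517 = 1.1206
τ₀ = 8FD/(πd³) = 8·547·63.0/(π·5.3³) = 275688/467.71 = 589.44 MPa
τ_max = K·τ₀ = 1.1206 × 589.44 = 660.54 MPa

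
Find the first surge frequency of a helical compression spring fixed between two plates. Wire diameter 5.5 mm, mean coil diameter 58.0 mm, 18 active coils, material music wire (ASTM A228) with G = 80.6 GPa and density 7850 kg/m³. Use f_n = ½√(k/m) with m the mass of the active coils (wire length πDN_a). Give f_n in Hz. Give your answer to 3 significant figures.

32.8 Hz

k = Gd⁴/(8D³N_a) = (80.6×10³)(5.5⁴)/(8·58.0³·18) = 2.6251 N/mm = 2625.1 N/m
Wire length L = πDN_a = π·58.0·18 = 3279.8 mm
m = ρ·(πd²/4)·L = 7850 × 23.758×10⁻⁶ m² × 3.2798 m = 0.6117 kg
f_n = ½√(k/m) = 0.5·√(2625.1/0.6117) = 0.5·√(4291.4) = 32.755 Hz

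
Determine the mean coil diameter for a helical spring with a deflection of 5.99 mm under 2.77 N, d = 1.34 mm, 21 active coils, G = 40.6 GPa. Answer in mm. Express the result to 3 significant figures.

11.9 mm

Required rate k = F/δ = 2.77/5.99 = 0.46244 N/mm
D = (Gd⁴/(8N_a·k))^(1/3) = (40.6×10³·1.34⁴/(8·21·0.46244))^(1/3)
  = (1684.93)^(1/3) = 11.8995 mm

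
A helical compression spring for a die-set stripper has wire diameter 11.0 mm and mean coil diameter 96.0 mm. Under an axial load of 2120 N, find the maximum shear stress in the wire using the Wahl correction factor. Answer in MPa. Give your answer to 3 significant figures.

Spring index C = D/d = 96.0/11.0 = 8.7273
K_W = (4C−1)/(4C−4) + 0.615/C = 33.909/30.909 + 0.0705 = 1.1675
τ₀ = 8FD/(πd³) = 8·2120·96.0/(π·11.0³) = 1.62816e+06/4181.5 = 389.38 MPa
τ_max = K·τ₀ = 1.1675 × 389.38 = 454.61 MPa

455 MPa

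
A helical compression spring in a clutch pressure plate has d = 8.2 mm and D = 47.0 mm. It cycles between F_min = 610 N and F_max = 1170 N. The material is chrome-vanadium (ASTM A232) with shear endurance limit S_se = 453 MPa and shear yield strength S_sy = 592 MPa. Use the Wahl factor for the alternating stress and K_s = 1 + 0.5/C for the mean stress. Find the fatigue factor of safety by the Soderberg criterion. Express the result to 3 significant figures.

1.91

C = D/d = 47.0/8.2 = 5.7317; K_W = (4C−1)/(4C−4)+0.615/C = 1.2658; K_s = 1+0.5/C = 1.0872
F_a = (F_max−F_min)/2 = 280 N; F_m = (F_max+F_min)/2 = 890 N
τ_a = K_W·8F_aD/(πd³) = 1.2658 × 60.779 = 76.934 MPa
τ_m = K_s·8F_mD/(πd³) = 1.0872 × 193.19 = 210.04 MPa
Soderberg: 1/n_f = τ_a/S_se + τ_m/S_sy = 76.934/453 + 210.04/592 = 0.16983 + 0.35480 = 0.52464
n_f = 1/0.52464 = 1.906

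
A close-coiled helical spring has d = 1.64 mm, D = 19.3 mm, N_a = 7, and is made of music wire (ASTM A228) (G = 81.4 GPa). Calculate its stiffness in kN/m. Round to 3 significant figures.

1.46 kN/m

k = Gd⁴/(8D³N_a) = (81.4×10³ × 1.64⁴) / (8 × 19.3³ × 7)
  = 588843 / 402587 = 1.4626 N/mm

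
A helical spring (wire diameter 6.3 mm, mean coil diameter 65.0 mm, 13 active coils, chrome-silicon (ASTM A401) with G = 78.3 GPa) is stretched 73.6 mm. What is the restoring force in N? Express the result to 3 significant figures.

k = Gd⁴/(8D³N_a) = (78.3×10³)(6.3⁴)/(8·65.0³·13) = 4.3187 N/mm
F = k·δ = 4.3187 × 73.6 = 317.85 N

318 N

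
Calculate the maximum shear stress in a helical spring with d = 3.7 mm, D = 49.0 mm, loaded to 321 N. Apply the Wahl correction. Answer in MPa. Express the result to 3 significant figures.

876 MPa

Spring index C = D/d = 49.0/3.7 = 13.2432
K_W = (4C−1)/(4C−4) + 0.615/C = 51.973/48.973 + 0.0464 = 1.1077
τ₀ = 8FD/(πd³) = 8·321·49.0/(π·3.7³) = 125832/159.13 = 790.74 MPa
τ_max = K·τ₀ = 1.1077 × 790.74 = 875.91 MPa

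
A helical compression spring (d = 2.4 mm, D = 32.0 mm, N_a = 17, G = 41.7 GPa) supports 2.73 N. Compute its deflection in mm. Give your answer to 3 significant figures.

8.79 mm

k = Gd⁴/(8D³N_a) = (41.7×10³)(2.4⁴)/(8·32.0³·17) = 0.31045 N/mm
δ = F/k = 2.73 / 0.31045 = 8.7937 mm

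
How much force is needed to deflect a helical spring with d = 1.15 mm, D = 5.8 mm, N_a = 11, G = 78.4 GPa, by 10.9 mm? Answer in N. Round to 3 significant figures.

k = Gd⁴/(8D³N_a) = (78.4×10³)(1.15⁴)/(8·5.8³·11) = 7.9862 N/mm
F = k·δ = 7.9862 × 10.9 = 87.05 N

87.0 N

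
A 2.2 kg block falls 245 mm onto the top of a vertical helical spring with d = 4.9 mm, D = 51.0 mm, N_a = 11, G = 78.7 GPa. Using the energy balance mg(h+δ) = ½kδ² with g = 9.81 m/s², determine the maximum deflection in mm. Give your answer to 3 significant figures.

58.0 mm

k = Gd⁴/(8D³N_a) = (78.7×10³)(4.9⁴)/(8·51.0³·11) = 3.8866 N/mm
W = mg = 2.2 × 9.81 = 21.582 N
½kδ² − Wδ − Wh = 0 → δ = (W + √(W² + 2kWh))/k
δ = (21.582 + √(465.78 + 41101.1))/3.8866 = (21.582 + 203.88)/3.8866 = 58.011 mm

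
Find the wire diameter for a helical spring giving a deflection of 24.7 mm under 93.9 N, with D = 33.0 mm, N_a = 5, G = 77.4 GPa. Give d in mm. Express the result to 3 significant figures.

Required rate k = F/δ = 93.9/24.7 = 3.8016 N/mm
d = (8D³N_a·k / G)^(1/4) = (8·33.0³·5·3.8016 / (77.4×10³))^0.25
  = (70.604)^0.25 = 2.8987 mm

2.90 mm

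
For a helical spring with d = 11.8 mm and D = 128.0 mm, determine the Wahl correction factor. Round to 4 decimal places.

C = D/d = 128.0/11.8 = 10.8475
K_W = (4C−1)/(4C−4) + 0.615/C = 42.390/39.390 + 0.0567 = 1.1329

1.1329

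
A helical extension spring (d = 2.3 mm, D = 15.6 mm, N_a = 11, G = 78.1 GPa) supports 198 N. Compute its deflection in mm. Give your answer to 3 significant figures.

30.3 mm

k = Gd⁴/(8D³N_a) = (78.1×10³)(2.3⁴)/(8·15.6³·11) = 6.5419 N/mm
δ = F/k = 198 / 6.5419 = 30.266 mm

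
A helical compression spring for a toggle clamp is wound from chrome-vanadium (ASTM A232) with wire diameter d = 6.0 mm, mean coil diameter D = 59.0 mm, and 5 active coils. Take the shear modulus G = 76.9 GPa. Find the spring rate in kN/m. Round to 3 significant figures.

12.1 kN/m

k = Gd⁴/(8D³N_a) = (76.9×10³ × 6.0⁴) / (8 × 59.0³ × 5)
  = 9.96624e+07 / 8.21516e+06 = 12.132 N/mm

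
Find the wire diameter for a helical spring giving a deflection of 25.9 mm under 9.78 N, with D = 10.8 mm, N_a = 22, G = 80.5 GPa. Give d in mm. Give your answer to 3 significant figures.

1.01 mm

Required rate k = F/δ = 9.78/25.9 = 0.37761 N/mm
d = (8D³N_a·k / G)^(1/4) = (8·10.8³·22·0.37761 / (80.5×10³))^0.25
  = (1.04)^0.25 = 1.0098 mm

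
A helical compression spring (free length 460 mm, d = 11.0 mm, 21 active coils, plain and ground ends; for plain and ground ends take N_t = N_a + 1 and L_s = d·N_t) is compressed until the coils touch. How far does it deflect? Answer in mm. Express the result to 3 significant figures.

N_t = 22; L_s = 11.0·22 = 242 mm
δ_solid = L₀ − L_s = 460 − 242 = 218 mm

218 mm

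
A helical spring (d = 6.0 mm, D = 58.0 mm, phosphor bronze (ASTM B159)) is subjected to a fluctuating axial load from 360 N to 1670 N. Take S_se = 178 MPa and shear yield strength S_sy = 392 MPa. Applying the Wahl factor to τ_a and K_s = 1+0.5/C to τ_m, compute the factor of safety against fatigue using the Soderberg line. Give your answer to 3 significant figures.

C = D/d = 58.0/6.0 = 9.6667; K_W = (4C−1)/(4C−4)+0.615/C = 1.1502; K_s = 1+0.5/C = 1.0517
F_a = (F_max−F_min)/2 = 655 N; F_m = (F_max+F_min)/2 = 1015 N
τ_a = K_W·8F_aD/(πd³) = 1.1502 × 447.87 = 515.13 MPa
τ_m = K_s·8F_mD/(πd³) = 1.0517 × 694.03 = 729.93 MPa
Soderberg: 1/n_f = τ_a/S_se + τ_m/S_sy = 515.13/178 + 729.93/392 = 2.89397 + 1.86207 = 4.756
n_f = 1/4.756 = 0.2103

0.210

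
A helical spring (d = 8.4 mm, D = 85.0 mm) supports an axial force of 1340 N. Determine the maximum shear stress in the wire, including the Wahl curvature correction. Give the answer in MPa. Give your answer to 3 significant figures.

559 MPa

Spring index C = D/d = 85.0/8.4 = 10.1190
K_W = (4C−1)/(4C−4) + 0.615/C = 39.476/36.476 + 0.0608 = 1.1430
τ₀ = 8FD/(πd³) = 8·1340·85.0/(π·8.4³) = 911200/1862 = 489.36 MPa
τ_max = K·τ₀ = 1.1430 × 489.36 = 559.35 MPa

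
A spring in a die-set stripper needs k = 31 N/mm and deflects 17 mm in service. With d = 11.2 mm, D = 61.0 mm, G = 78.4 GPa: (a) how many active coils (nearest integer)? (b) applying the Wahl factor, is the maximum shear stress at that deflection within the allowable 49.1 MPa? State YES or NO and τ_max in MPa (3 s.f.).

(a) 22 coils; (b) NO, τ_max = 74.4 MPa

N_a = Gd⁴/(8D³k) = (78.4×10³)(11.2⁴)/(8·61.0³·31) = 21.92 → N_a = 22
Actual rate k = Gd⁴/(8D³·22) = 30.881 N/mm
Working load F = kδ = 30.881·17 = 524.97 N
C = 61.0/11.2 = 5.4464; K_W = (4C−1)/(4C−4)+0.615/C = 1.2816
τ_max = K_W·8FD/(πd³) = 1.2816·58.043 = 74.388 MPa
τ_max > 49.1 MPa → exceeds allowable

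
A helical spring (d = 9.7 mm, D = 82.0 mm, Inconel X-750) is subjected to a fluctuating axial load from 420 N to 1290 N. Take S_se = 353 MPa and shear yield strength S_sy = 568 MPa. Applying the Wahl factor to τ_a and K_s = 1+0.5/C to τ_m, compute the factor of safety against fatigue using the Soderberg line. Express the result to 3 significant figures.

C = D/d = 82.0/9.7 = 8.4536; K_W = (4C−1)/(4C−4)+0.615/C = 1.1734; K_s = 1+0.5/C = 1.0591
F_a = (F_max−F_min)/2 = 435 N; F_m = (F_max+F_min)/2 = 855 N
τ_a = K_W·8F_aD/(πd³) = 1.1734 × 99.524 = 116.78 MPa
τ_m = K_s·8F_mD/(πd³) = 1.0591 × 195.62 = 207.19 MPa
Soderberg: 1/n_f = τ_a/S_se + τ_m/S_sy = 116.78/353 + 207.19/568 = 0.33082 + 0.36476 = 0.69558
n_f = 1/0.69558 = 1.438

1.44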